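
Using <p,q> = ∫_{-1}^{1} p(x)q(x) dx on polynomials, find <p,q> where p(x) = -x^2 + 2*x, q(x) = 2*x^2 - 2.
<p,q> = 8/15

Expand the product: p(x)·q(x) = -2*x^4 + 4*x^3 + 2*x^2 - 4*x.
∫_{-1}^{1} of each monomial x^k gives [2/(k+1) if k even, 0 if k odd]. Integrating term-by-term (or equivalently evaluating the antiderivative F(x) = -2*x^5/5 + x^4 + 2*x^3/3 - 2*x^2 at the endpoints):
  F(1) − F(−1) = -11/15 − (-19/15) = 8/15.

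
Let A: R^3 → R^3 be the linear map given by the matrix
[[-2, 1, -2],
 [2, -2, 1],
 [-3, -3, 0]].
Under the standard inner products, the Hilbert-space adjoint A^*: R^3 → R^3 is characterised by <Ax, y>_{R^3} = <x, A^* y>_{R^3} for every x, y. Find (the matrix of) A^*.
A^* = A^T =
[[-2, 2, -3],
 [1, -2, -3],
 [-2, 1, 0]]

For real matrices with standard dot products, the defining identity <Ax, y> = <x, A^* y> gives (Ax)^T y = x^T (A^*) y, i.e. x^T A^T y = x^T (A^*) y. Since this holds for all x, y, we must have A^* = A^T. Therefore
A^* =
[[-2, 2, -3],
 [1, -2, -3],
 [-2, 1, 0]].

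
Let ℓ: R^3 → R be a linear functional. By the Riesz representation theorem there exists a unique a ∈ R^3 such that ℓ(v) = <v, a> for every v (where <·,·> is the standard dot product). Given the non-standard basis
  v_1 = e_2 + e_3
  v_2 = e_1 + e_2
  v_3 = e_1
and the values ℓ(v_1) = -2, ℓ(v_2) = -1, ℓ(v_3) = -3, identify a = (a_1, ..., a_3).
a = (-3, 2, -4)

Write a = (a_1, ..., a_3) in the standard basis. For each basis vector v_i, ℓ(v_i) = <v_i, a> is a linear equation in the a_j's. Collect the n equations into a matrix system V a = ℓ, where row i of V is v_i (expressed in the standard basis). Since V is invertible (lower-triangular with 1s on the diagonal, up to permutation), solve by back-substitution:
  V =
[[0, 1, 1],
 [1, 1, 0],
 [1, 0, 0]]
  V a = (-2, -1, -3)
Solving gives a = (-3, 2, -4).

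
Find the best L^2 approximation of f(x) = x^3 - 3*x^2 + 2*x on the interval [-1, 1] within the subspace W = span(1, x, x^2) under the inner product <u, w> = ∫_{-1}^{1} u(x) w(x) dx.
g(x) = -3*x^2 + 13*x/5

The best approximation g ∈ W is the orthogonal projection of f onto W. Writing g = a_0 + a_1 x + a_2 x^2, the coefficients solve the normal equations G · a = b where
  G_{ij} = <φ_i, φ_j> and b_i = <f, φ_i>, with φ_0 = 1, φ_1 = x, φ_2 = x^2.
G =
  [2, 0, 2/3]
  [0, 2/3, 0]
  [2/3, 0, 2/5],
b = (-2, 26/15, -6/5).
Solving gives a_0 = 0, a_1 = 13/5, a_2 = -3, so
  g(x) = -3*x^2 + 13*x/5.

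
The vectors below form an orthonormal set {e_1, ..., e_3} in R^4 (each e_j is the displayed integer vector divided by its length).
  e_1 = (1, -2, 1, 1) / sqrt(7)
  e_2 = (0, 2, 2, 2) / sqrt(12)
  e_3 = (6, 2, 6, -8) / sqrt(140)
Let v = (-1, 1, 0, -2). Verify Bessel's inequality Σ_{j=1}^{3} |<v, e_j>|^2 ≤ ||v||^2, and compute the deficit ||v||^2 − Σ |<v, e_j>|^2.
Σ |<v, e_j>|^2 = 74/15; ||v||^2 = 6; deficit = 16/15

Write each e_j = u_j / sqrt(<u_j, u_j>) where u_j is the displayed integer vector. Then <v, e_j> = <v, u_j> / sqrt(<u_j, u_j>), so |<v, e_j>|^2 = <v, u_j>^2 / <u_j, u_j>.
Coefficients: <v, e_1> = -5/sqrt(7), <v, e_2> = -2/sqrt(12), <v, e_3> = 12/sqrt(140).
Square and sum: Σ |<v, e_j>|^2 = 74/15.
Compute ||v||^2 = v·v = 6.
Deficit = 6 − 74/15 = 16/15 ≥ 0, confirming Bessel's inequality. (The deficit equals ||v − Σ <v,e_j> e_j||^2, the squared distance from v to span{e_j}.)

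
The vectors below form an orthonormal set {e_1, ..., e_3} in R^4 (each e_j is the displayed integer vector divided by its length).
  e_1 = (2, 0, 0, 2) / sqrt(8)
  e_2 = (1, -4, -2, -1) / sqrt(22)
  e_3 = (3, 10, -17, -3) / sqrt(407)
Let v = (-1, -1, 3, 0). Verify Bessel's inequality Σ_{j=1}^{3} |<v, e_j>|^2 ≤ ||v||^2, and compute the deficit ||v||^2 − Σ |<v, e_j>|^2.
Σ |<v, e_j>|^2 = 406/37; ||v||^2 = 11; deficit = 1/37

Write each e_j = u_j / sqrt(<u_j, u_j>) where u_j is the displayed integer vector. Then <v, e_j> = <v, u_j> / sqrt(<u_j, u_j>), so |<v, e_j>|^2 = <v, u_j>^2 / <u_j, u_j>.
Coefficients: <v, e_1> = -2/sqrt(8), <v, e_2> = -3/sqrt(22), <v, e_3> = -64/sqrt(407).
Square and sum: Σ |<v, e_j>|^2 = 406/37.
Compute ||v||^2 = v·v = 11.
Deficit = 11 − 406/37 = 1/37 ≥ 0, confirming Bessel's inequality. (The deficit equals ||v − Σ <v,e_j> e_j||^2, the squared distance from v to span{e_j}.)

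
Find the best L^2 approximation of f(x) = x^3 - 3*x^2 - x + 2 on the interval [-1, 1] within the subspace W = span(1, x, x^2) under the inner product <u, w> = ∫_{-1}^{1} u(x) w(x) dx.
g(x) = -3*x^2 - 2*x/5 + 2

The best approximation g ∈ W is the orthogonal projection of f onto W. Writing g = a_0 + a_1 x + a_2 x^2, the coefficients solve the normal equations G · a = b where
  G_{ij} = <φ_i, φ_j> and b_i = <f, φ_i>, with φ_0 = 1, φ_1 = x, φ_2 = x^2.
G =
  [2, 0, 2/3]
  [0, 2/3, 0]
  [2/3, 0, 2/5],
b = (2, -4/15, 2/15).
Solving gives a_0 = 2, a_1 = -2/5, a_2 = -3, so
  g(x) = -3*x^2 - 2*x/5 + 2.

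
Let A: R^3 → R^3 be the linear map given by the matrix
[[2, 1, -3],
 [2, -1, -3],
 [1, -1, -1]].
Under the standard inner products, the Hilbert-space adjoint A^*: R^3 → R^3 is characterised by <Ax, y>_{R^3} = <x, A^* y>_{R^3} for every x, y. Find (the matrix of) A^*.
A^* = A^T =
[[2, 2, 1],
 [1, -1, -1],
 [-3, -3, -1]]

For real matrices with standard dot products, the defining identity <Ax, y> = <x, A^* y> gives (Ax)^T y = x^T (A^*) y, i.e. x^T A^T y = x^T (A^*) y. Since this holds for all x, y, we must have A^* = A^T. Therefore
A^* =
[[2, 2, 1],
 [1, -1, -1],
 [-3, -3, -1]].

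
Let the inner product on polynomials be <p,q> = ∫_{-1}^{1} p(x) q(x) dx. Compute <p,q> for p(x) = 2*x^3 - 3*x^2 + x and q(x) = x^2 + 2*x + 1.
<p,q> = -4/15

Expand the product: p(x)·q(x) = 2*x^5 + x^4 - 3*x^3 - x^2 + x.
∫_{-1}^{1} of each monomial x^k gives [2/(k+1) if k even, 0 if k odd]. Integrating term-by-term (or equivalently evaluating the antiderivative F(x) = x^6/3 + x^5/5 - 3*x^4/4 - x^3/3 + x^2/2 at the endpoints):
  F(1) − F(−1) = -1/20 − (13/60) = -4/15.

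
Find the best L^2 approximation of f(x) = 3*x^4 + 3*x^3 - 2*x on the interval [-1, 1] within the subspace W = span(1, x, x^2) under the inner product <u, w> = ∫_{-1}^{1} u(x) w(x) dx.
g(x) = 18*x^2/7 - x/5 - 9/35

The best approximation g ∈ W is the orthogonal projection of f onto W. Writing g = a_0 + a_1 x + a_2 x^2, the coefficients solve the normal equations G · a = b where
  G_{ij} = <φ_i, φ_j> and b_i = <f, φ_i>, with φ_0 = 1, φ_1 = x, φ_2 = x^2.
G =
  [2, 0, 2/3]
  [0, 2/3, 0]
  [2/3, 0, 2/5],
b = (6/5, -2/15, 6/7).
Solving gives a_0 = -9/35, a_1 = -1/5, a_2 = 18/7, so
  g(x) = 18*x^2/7 - x/5 - 9/35.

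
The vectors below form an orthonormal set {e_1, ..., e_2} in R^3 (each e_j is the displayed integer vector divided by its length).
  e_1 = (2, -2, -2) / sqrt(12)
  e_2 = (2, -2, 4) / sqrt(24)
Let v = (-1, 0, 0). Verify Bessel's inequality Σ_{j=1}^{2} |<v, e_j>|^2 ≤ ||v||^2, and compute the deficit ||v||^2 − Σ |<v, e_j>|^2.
Σ |<v, e_j>|^2 = 1/2; ||v||^2 = 1; deficit = 1/2

Write each e_j = u_j / sqrt(<u_j, u_j>) where u_j is the displayed integer vector. Then <v, e_j> = <v, u_j> / sqrt(<u_j, u_j>), so |<v, e_j>|^2 = <v, u_j>^2 / <u_j, u_j>.
Coefficients: <v, e_1> = -2/sqrt(12), <v, e_2> = -2/sqrt(24).
Square and sum: Σ |<v, e_j>|^2 = 1/2.
Compute ||v||^2 = v·v = 1.
Deficit = 1 − 1/2 = 1/2 ≥ 0, confirming Bessel's inequality. (The deficit equals ||v − Σ <v,e_j> e_j||^2, the squared distance from v to span{e_j}.)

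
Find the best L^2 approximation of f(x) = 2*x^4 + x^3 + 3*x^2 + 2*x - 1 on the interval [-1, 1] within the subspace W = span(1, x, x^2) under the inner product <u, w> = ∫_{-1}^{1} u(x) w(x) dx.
g(x) = 33*x^2/7 + 13*x/5 - 41/35

The best approximation g ∈ W is the orthogonal projection of f onto W. Writing g = a_0 + a_1 x + a_2 x^2, the coefficients solve the normal equations G · a = b where
  G_{ij} = <φ_i, φ_j> and b_i = <f, φ_i>, with φ_0 = 1, φ_1 = x, φ_2 = x^2.
G =
  [2, 0, 2/3]
  [0, 2/3, 0]
  [2/3, 0, 2/5],
b = (4/5, 26/15, 116/105).
Solving gives a_0 = -41/35, a_1 = 13/5, a_2 = 33/7, so
  g(x) = 33*x^2/7 + 13*x/5 - 41/35.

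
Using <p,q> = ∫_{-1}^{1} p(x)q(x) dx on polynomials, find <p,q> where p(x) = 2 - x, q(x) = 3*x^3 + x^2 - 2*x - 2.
<p,q> = -98/15

Expand the product: p(x)·q(x) = -3*x^4 + 5*x^3 + 4*x^2 - 2*x - 4.
∫_{-1}^{1} of each monomial x^k gives [2/(k+1) if k even, 0 if k odd]. Integrating term-by-term (or equivalently evaluating the antiderivative F(x) = -3*x^5/5 + 5*x^4/4 + 4*x^3/3 - x^2 - 4*x at the endpoints):
  F(1) − F(−1) = -181/60 − (211/60) = -98/15.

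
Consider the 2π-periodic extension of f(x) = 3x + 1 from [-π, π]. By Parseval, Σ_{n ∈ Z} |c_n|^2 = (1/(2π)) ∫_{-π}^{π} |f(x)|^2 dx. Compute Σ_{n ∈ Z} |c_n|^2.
Σ |c_n|^2 = 3π^2 + 1

Expand and integrate term by term over [-π, π]:
  ∫ (3x)^2 dx = 9·(2π^3/3); ∫ 2·3·(1)·x dx = 0 (odd integrand); ∫ 1^2 dx = 1·2π.
So (1/(2π)) ∫_{-π}^{π} (3x + 1)^2 dx = 9π^2/3 + 1 = 3π^2 + 1.
Parseval ⇒ Σ |c_n|^2 = 3π^2 + 1.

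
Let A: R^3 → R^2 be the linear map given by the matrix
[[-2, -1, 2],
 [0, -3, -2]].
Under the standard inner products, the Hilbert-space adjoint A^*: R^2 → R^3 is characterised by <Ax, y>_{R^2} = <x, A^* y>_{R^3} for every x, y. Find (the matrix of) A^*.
A^* = A^T =
[[-2, 0],
 [-1, -3],
 [2, -2]]

For real matrices with standard dot products, the defining identity <Ax, y> = <x, A^* y> gives (Ax)^T y = x^T (A^*) y, i.e. x^T A^T y = x^T (A^*) y. Since this holds for all x, y, we must have A^* = A^T. Therefore
A^* =
[[-2, 0],
 [-1, -3],
 [2, -2]].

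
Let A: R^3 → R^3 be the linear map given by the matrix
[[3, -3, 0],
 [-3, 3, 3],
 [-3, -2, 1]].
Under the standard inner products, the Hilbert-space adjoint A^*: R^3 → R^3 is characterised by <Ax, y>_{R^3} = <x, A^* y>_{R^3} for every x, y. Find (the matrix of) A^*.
A^* = A^T =
[[3, -3, -3],
 [-3, 3, -2],
 [0, 3, 1]]

For real matrices with standard dot products, the defining identity <Ax, y> = <x, A^* y> gives (Ax)^T y = x^T (A^*) y, i.e. x^T A^T y = x^T (A^*) y. Since this holds for all x, y, we must have A^* = A^T. Therefore
A^* =
[[3, -3, -3],
 [-3, 3, -2],
 [0, 3, 1]].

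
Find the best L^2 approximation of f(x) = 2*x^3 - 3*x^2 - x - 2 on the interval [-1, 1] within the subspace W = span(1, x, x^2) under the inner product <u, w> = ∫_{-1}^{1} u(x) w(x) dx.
g(x) = -3*x^2 + x/5 - 2

The best approximation g ∈ W is the orthogonal projection of f onto W. Writing g = a_0 + a_1 x + a_2 x^2, the coefficients solve the normal equations G · a = b where
  G_{ij} = <φ_i, φ_j> and b_i = <f, φ_i>, with φ_0 = 1, φ_1 = x, φ_2 = x^2.
G =
  [2, 0, 2/3]
  [0, 2/3, 0]
  [2/3, 0, 2/5],
b = (-6, 2/15, -38/15).
Solving gives a_0 = -2, a_1 = 1/5, a_2 = -3, so
  g(x) = -3*x^2 + x/5 - 2.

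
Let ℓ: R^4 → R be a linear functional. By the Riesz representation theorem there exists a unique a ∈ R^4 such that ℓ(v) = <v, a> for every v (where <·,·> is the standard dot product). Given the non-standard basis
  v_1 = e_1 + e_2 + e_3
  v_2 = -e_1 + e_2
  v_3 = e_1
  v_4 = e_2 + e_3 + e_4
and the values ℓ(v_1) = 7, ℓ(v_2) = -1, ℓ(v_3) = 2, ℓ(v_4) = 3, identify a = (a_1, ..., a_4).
a = (2, 1, 4, -2)

Write a = (a_1, ..., a_4) in the standard basis. For each basis vector v_i, ℓ(v_i) = <v_i, a> is a linear equation in the a_j's. Collect the n equations into a matrix system V a = ℓ, where row i of V is v_i (expressed in the standard basis). Since V is invertible (lower-triangular with 1s on the diagonal, up to permutation), solve by back-substitution:
  V =
[[1, 1, 1, 0],
 [-1, 1, 0, 0],
 [1, 0, 0, 0],
 [0, 1, 1, 1]]
  V a = (7, -1, 2, 3)
Solving gives a = (2, 1, 4, -2).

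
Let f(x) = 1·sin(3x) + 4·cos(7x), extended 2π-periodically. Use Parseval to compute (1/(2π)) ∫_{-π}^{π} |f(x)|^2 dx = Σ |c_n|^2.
Σ |c_n|^2 = 17/2

Expand |f|^2 and use orthogonality of {sin(nx), cos(mx)} on [-π, π]:
  ∫_{-π}^{π} sin(nx)^2 dx = π, ∫ cos(mx)^2 dx = π, and cross terms integrate to 0.
So ∫_{-π}^{π} f(x)^2 dx = 1^2 · π + 4^2 · π = (1 + 16)π.
Divide by 2π: (1 + 16)/2 = 17/2.
By Parseval, this equals Σ |c_n|^2.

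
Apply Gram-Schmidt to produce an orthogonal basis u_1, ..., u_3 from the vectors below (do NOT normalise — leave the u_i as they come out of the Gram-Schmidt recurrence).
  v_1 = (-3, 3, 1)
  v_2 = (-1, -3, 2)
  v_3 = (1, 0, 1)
Orthogonal basis:
  u_1 = (-3, 3, 1)
  u_2 = (-31/19, -45/19, 42/19)
  u_3 = (189/250, 21/50, 126/125)

Apply the Gram-Schmidt recurrence
  u_1 = v_1
  u_i = v_i − Σ_{j<i} ((v_i · u_j) / (u_j · u_j)) · u_j.

Step by step this gives:
  u_1 = (-3, 3, 1)
  u_2 = (-31/19, -45/19, 42/19)
  u_3 = (189/250, 21/50, 126/125)

Orthogonality check:
  u_2 · u_1 = 0 (should be 0)
  u_3 · u_1 = 0 (should be 0)
  u_3 · u_2 = 0 (should be 0)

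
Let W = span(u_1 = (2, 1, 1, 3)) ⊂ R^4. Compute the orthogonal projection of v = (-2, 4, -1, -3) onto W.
proj_W(v) = (-4/3, -2/3, -2/3, -2)

Set up U = [u_1 | ... | u_1] ∈ R^(4×1). The projector onto W = col(U) is P = U (U^T U)^(-1) U^T.
Compute U^T U =
  [15],
and U^T v = (-10).
Solve U^T U · c = U^T v for the coefficients: c = (-2/3). The projection is proj_W(v) = U c.
Check: (v - proj_W(v)) · u_1 = 0  (should be 0).
Result: proj_W(v) = (-4/3, -2/3, -2/3, -2).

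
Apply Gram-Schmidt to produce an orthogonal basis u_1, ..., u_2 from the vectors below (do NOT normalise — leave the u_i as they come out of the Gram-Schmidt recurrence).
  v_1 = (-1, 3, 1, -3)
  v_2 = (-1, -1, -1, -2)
Orthogonal basis:
  u_1 = (-1, 3, 1, -3)
  u_2 = (-17/20, -29/20, -23/20, -31/20)

Apply the Gram-Schmidt recurrence
  u_1 = v_1
  u_i = v_i − Σ_{j<i} ((v_i · u_j) / (u_j · u_j)) · u_j.

Step by step this gives:
  u_1 = (-1, 3, 1, -3)
  u_2 = (-17/20, -29/20, -23/20, -31/20)

Orthogonality check:
  u_2 · u_1 = 0 (should be 0)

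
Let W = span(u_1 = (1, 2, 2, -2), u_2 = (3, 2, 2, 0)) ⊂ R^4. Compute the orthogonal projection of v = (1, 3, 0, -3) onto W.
proj_W(v) = (11/25, 48/25, 48/25, -61/25)

Set up U = [u_1 | ... | u_2] ∈ R^(4×2). The projector onto W = col(U) is P = U (U^T U)^(-1) U^T.
Compute U^T U =
  [13, 11]
  [11, 17],
and U^T v = (13, 9).
Solve U^T U · c = U^T v for the coefficients: c = (61/50, -13/50). The projection is proj_W(v) = U c.
Check: (v - proj_W(v)) · u_1 = 0  (should be 0).
Check: (v - proj_W(v)) · u_2 = 0  (should be 0).
Result: proj_W(v) = (11/25, 48/25, 48/25, -61/25).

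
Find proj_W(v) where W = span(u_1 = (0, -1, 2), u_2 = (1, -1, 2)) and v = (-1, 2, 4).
proj_W(v) = (-1, -6/5, 12/5)

Set up U = [u_1 | ... | u_2] ∈ R^(3×2). The projector onto W = col(U) is P = U (U^T U)^(-1) U^T.
Compute U^T U =
  [5, 5]
  [5, 6],
and U^T v = (6, 5).
Solve U^T U · c = U^T v for the coefficients: c = (11/5, -1). The projection is proj_W(v) = U c.
Check: (v - proj_W(v)) · u_1 = 0  (should be 0).
Check: (v - proj_W(v)) · u_2 = 0  (should be 0).
Result: proj_W(v) = (-1, -6/5, 12/5).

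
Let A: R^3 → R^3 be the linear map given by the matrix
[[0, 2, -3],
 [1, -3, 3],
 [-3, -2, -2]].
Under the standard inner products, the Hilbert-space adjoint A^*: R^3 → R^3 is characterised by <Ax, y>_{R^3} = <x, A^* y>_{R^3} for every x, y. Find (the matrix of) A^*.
A^* = A^T =
[[0, 1, -3],
 [2, -3, -2],
 [-3, 3, -2]]

For real matrices with standard dot products, the defining identity <Ax, y> = <x, A^* y> gives (Ax)^T y = x^T (A^*) y, i.e. x^T A^T y = x^T (A^*) y. Since this holds for all x, y, we must have A^* = A^T. Therefore
A^* =
[[0, 1, -3],
 [2, -3, -2],
 [-3, 3, -2]].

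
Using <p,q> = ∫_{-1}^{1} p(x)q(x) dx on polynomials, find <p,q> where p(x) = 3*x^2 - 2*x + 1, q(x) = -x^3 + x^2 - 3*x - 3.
<p,q> = -16/3

Expand the product: p(x)·q(x) = -3*x^5 + 5*x^4 - 12*x^3 - 2*x^2 + 3*x - 3.
∫_{-1}^{1} of each monomial x^k gives [2/(k+1) if k even, 0 if k odd]. Integrating term-by-term (or equivalently evaluating the antiderivative F(x) = -x^6/2 + x^5 - 3*x^4 - 2*x^3/3 + 3*x^2/2 - 3*x at the endpoints):
  F(1) − F(−1) = -14/3 − (2/3) = -16/3.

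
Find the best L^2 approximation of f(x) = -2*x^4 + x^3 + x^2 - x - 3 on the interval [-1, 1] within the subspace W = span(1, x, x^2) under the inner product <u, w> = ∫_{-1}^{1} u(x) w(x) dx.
g(x) = -5*x^2/7 - 2*x/5 - 99/35

The best approximation g ∈ W is the orthogonal projection of f onto W. Writing g = a_0 + a_1 x + a_2 x^2, the coefficients solve the normal equations G · a = b where
  G_{ij} = <φ_i, φ_j> and b_i = <f, φ_i>, with φ_0 = 1, φ_1 = x, φ_2 = x^2.
G =
  [2, 0, 2/3]
  [0, 2/3, 0]
  [2/3, 0, 2/5],
b = (-92/15, -4/15, -76/35).
Solving gives a_0 = -99/35, a_1 = -2/5, a_2 = -5/7, so
  g(x) = -5*x^2/7 - 2*x/5 - 99/35.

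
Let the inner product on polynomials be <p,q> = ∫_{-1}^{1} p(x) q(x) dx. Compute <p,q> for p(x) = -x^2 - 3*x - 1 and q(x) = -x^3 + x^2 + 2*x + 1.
<p,q> = -98/15

Expand the product: p(x)·q(x) = x^5 + 2*x^4 - 4*x^3 - 8*x^2 - 5*x - 1.
∫_{-1}^{1} of each monomial x^k gives [2/(k+1) if k even, 0 if k odd]. Integrating term-by-term (or equivalently evaluating the antiderivative F(x) = x^6/6 + 2*x^5/5 - x^4 - 8*x^3/3 - 5*x^2/2 - x at the endpoints):
  F(1) − F(−1) = -33/5 − (-1/15) = -98/15.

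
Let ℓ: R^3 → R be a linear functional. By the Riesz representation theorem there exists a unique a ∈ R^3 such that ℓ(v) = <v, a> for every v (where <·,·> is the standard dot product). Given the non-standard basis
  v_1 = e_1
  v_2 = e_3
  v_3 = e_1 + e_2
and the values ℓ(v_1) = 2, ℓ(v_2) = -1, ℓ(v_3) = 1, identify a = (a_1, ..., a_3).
a = (2, -1, -1)

Write a = (a_1, ..., a_3) in the standard basis. For each basis vector v_i, ℓ(v_i) = <v_i, a> is a linear equation in the a_j's. Collect the n equations into a matrix system V a = ℓ, where row i of V is v_i (expressed in the standard basis). Since V is invertible (lower-triangular with 1s on the diagonal, up to permutation), solve by back-substitution:
  V =
[[1, 0, 0],
 [0, 0, 1],
 [1, 1, 0]]
  V a = (2, -1, 1)
Solving gives a = (2, -1, -1).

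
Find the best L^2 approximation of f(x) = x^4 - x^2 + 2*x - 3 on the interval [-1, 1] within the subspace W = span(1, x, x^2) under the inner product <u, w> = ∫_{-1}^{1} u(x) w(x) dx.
g(x) = -x^2/7 + 2*x - 108/35

The best approximation g ∈ W is the orthogonal projection of f onto W. Writing g = a_0 + a_1 x + a_2 x^2, the coefficients solve the normal equations G · a = b where
  G_{ij} = <φ_i, φ_j> and b_i = <f, φ_i>, with φ_0 = 1, φ_1 = x, φ_2 = x^2.
G =
  [2, 0, 2/3]
  [0, 2/3, 0]
  [2/3, 0, 2/5],
b = (-94/15, 4/3, -74/35).
Solving gives a_0 = -108/35, a_1 = 2, a_2 = -1/7, so
  g(x) = -x^2/7 + 2*x - 108/35.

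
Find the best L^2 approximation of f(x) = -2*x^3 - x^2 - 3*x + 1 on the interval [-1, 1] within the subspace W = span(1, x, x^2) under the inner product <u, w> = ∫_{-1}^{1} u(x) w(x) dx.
g(x) = -x^2 - 21*x/5 + 1

The best approximation g ∈ W is the orthogonal projection of f onto W. Writing g = a_0 + a_1 x + a_2 x^2, the coefficients solve the normal equations G · a = b where
  G_{ij} = <φ_i, φ_j> and b_i = <f, φ_i>, with φ_0 = 1, φ_1 = x, φ_2 = x^2.
G =
  [2, 0, 2/3]
  [0, 2/3, 0]
  [2/3, 0, 2/5],
b = (4/3, -14/5, 4/15).
Solving gives a_0 = 1, a_1 = -21/5, a_2 = -1, so
  g(x) = -x^2 - 21*x/5 + 1.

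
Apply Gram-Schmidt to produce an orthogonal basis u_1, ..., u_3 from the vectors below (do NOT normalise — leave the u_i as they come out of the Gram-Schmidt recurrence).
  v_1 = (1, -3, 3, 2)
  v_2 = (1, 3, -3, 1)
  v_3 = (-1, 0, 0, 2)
Orthogonal basis:
  u_1 = (1, -3, 3, 2)
  u_2 = (38/23, 24/23, -24/23, 53/23)
  u_3 = (-378/235, 21/235, -21/235, 252/235)

Apply the Gram-Schmidt recurrence
  u_1 = v_1
  u_i = v_i − Σ_{j<i} ((v_i · u_j) / (u_j · u_j)) · u_j.

Step by step this gives:
  u_1 = (1, -3, 3, 2)
  u_2 = (38/23, 24/23, -24/23, 53/23)
  u_3 = (-378/235, 21/235, -21/235, 252/235)

Orthogonality check:
  u_2 · u_1 = 0 (should be 0)
  u_3 · u_1 = 0 (should be 0)
  u_3 · u_2 = 0 (should be 0)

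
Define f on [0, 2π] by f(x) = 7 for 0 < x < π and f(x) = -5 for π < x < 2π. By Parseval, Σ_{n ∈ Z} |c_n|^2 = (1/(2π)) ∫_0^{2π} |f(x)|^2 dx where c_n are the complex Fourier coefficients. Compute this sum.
Σ |c_n|^2 = 37

Parseval equates the L^2 energy of f (normalised by 1/(2π)) with the ℓ^2 sum of its Fourier coefficients: (1/(2π)) ∫_0^{2π} |f|^2 = Σ |c_n|^2.
Compute the left side: (1/(2π)) [∫_0^π 7^2 dx + ∫_π^{2π} (-5)^2 dx] = (1/(2π)) · (49π + 25π) = (49 + 25)/2 = 37.
So Σ_{n ∈ Z} |c_n|^2 = 37.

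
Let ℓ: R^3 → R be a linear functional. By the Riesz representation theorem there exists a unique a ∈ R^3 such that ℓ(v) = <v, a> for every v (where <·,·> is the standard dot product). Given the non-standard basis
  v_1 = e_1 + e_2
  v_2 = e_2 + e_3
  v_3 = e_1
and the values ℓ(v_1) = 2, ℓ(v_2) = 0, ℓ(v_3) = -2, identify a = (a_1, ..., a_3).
a = (-2, 4, -4)

Write a = (a_1, ..., a_3) in the standard basis. For each basis vector v_i, ℓ(v_i) = <v_i, a> is a linear equation in the a_j's. Collect the n equations into a matrix system V a = ℓ, where row i of V is v_i (expressed in the standard basis). Since V is invertible (lower-triangular with 1s on the diagonal, up to permutation), solve by back-substitution:
  V =
[[1, 1, 0],
 [0, 1, 1],
 [1, 0, 0]]
  V a = (2, 0, -2)
Solving gives a = (-2, 4, -4).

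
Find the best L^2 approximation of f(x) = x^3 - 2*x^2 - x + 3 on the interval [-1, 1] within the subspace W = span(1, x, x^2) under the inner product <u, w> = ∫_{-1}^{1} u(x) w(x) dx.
g(x) = -2*x^2 - 2*x/5 + 3

The best approximation g ∈ W is the orthogonal projection of f onto W. Writing g = a_0 + a_1 x + a_2 x^2, the coefficients solve the normal equations G · a = b where
  G_{ij} = <φ_i, φ_j> and b_i = <f, φ_i>, with φ_0 = 1, φ_1 = x, φ_2 = x^2.
G =
  [2, 0, 2/3]
  [0, 2/3, 0]
  [2/3, 0, 2/5],
b = (14/3, -4/15, 6/5).
Solving gives a_0 = 3, a_1 = -2/5, a_2 = -2, so
  g(x) = -2*x^2 - 2*x/5 + 3.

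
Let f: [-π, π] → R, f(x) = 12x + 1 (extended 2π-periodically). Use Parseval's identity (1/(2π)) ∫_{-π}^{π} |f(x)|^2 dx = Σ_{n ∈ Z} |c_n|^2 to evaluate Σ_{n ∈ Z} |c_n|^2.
Σ |c_n|^2 = 48π^2 + 1

Expand and integrate term by term over [-π, π]:
  ∫ (12x)^2 dx = 144·(2π^3/3); ∫ 2·12·(1)·x dx = 0 (odd integrand); ∫ 1^2 dx = 1·2π.
So (1/(2π)) ∫_{-π}^{π} (12x + 1)^2 dx = 144π^2/3 + 1 = 48π^2 + 1.
Parseval ⇒ Σ |c_n|^2 = 48π^2 + 1.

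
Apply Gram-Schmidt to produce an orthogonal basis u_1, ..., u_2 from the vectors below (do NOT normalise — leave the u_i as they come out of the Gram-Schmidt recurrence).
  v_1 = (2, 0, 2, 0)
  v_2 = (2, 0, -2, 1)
Orthogonal basis:
  u_1 = (2, 0, 2, 0)
  u_2 = (2, 0, -2, 1)

Apply the Gram-Schmidt recurrence
  u_1 = v_1
  u_i = v_i − Σ_{j<i} ((v_i · u_j) / (u_j · u_j)) · u_j.

Step by step this gives:
  u_1 = (2, 0, 2, 0)
  u_2 = (2, 0, -2, 1)

Orthogonality check:
  u_2 · u_1 = 0 (should be 0)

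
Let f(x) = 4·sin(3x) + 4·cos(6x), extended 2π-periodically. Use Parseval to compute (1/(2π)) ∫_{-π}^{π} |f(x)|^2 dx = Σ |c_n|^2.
Σ |c_n|^2 = 16

Expand |f|^2 and use orthogonality of {sin(nx), cos(mx)} on [-π, π]:
  ∫_{-π}^{π} sin(nx)^2 dx = π, ∫ cos(mx)^2 dx = π, and cross terms integrate to 0.
So ∫_{-π}^{π} f(x)^2 dx = 4^2 · π + 4^2 · π = (16 + 16)π.
Divide by 2π: (16 + 16)/2 = 16.
By Parseval, this equals Σ |c_n|^2.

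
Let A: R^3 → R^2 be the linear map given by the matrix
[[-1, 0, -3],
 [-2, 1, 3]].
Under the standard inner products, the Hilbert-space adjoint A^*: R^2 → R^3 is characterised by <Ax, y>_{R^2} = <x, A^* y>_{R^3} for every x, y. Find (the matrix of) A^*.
A^* = A^T =
[[-1, -2],
 [0, 1],
 [-3, 3]]

For real matrices with standard dot products, the defining identity <Ax, y> = <x, A^* y> gives (Ax)^T y = x^T (A^*) y, i.e. x^T A^T y = x^T (A^*) y. Since this holds for all x, y, we must have A^* = A^T. Therefore
A^* =
[[-1, -2],
 [0, 1],
 [-3, 3]].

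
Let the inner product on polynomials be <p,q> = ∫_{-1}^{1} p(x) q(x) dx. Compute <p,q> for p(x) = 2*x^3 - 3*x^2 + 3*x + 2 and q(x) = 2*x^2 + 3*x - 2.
<p,q> = 14/3

Expand the product: p(x)·q(x) = 4*x^5 - 7*x^3 + 19*x^2 - 4.
∫_{-1}^{1} of each monomial x^k gives [2/(k+1) if k even, 0 if k odd]. Integrating term-by-term (or equivalently evaluating the antiderivative F(x) = 2*x^6/3 - 7*x^4/4 + 19*x^3/3 - 4*x at the endpoints):
  F(1) − F(−1) = 5/4 − (-41/12) = 14/3.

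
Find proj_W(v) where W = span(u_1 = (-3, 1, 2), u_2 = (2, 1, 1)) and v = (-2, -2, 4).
proj_W(v) = (-182/75, 74/75, 28/15)

Set up U = [u_1 | ... | u_2] ∈ R^(3×2). The projector onto W = col(U) is P = U (U^T U)^(-1) U^T.
Compute U^T U =
  [14, -3]
  [-3, 6],
and U^T v = (12, -2).
Solve U^T U · c = U^T v for the coefficients: c = (22/25, 8/75). The projection is proj_W(v) = U c.
Check: (v - proj_W(v)) · u_1 = 0  (should be 0).
Check: (v - proj_W(v)) · u_2 = 0  (should be 0).
Result: proj_W(v) = (-182/75, 74/75, 28/15).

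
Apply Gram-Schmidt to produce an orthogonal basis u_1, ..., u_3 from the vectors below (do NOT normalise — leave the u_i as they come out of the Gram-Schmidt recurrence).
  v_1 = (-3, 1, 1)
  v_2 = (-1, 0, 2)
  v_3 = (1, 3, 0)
Orthogonal basis:
  u_1 = (-3, 1, 1)
  u_2 = (4/11, -5/11, 17/11)
  u_3 = (17/15, 17/6, 17/30)

Apply the Gram-Schmidt recurrence
  u_1 = v_1
  u_i = v_i − Σ_{j<i} ((v_i · u_j) / (u_j · u_j)) · u_j.

Step by step this gives:
  u_1 = (-3, 1, 1)
  u_2 = (4/11, -5/11, 17/11)
  u_3 = (17/15, 17/6, 17/30)

Orthogonality check:
  u_2 · u_1 = 0 (should be 0)
  u_3 · u_1 = 0 (should be 0)
  u_3 · u_2 = 0 (should be 0)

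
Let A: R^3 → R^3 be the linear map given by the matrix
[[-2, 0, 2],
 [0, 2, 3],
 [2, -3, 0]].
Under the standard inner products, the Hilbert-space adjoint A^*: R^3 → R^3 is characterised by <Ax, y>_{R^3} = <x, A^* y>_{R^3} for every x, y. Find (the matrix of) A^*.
A^* = A^T =
[[-2, 0, 2],
 [0, 2, -3],
 [2, 3, 0]]

For real matrices with standard dot products, the defining identity <Ax, y> = <x, A^* y> gives (Ax)^T y = x^T (A^*) y, i.e. x^T A^T y = x^T (A^*) y. Since this holds for all x, y, we must have A^* = A^T. Therefore
A^* =
[[-2, 0, 2],
 [0, 2, -3],
 [2, 3, 0]].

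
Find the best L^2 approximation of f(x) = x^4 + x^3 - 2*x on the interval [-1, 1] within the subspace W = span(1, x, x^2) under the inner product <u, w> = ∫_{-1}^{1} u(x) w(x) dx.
g(x) = 6*x^2/7 - 7*x/5 - 3/35

The best approximation g ∈ W is the orthogonal projection of f onto W. Writing g = a_0 + a_1 x + a_2 x^2, the coefficients solve the normal equations G · a = b where
  G_{ij} = <φ_i, φ_j> and b_i = <f, φ_i>, with φ_0 = 1, φ_1 = x, φ_2 = x^2.
G =
  [2, 0, 2/3]
  [0, 2/3, 0]
  [2/3, 0, 2/5],
b = (2/5, -14/15, 2/7).
Solving gives a_0 = -3/35, a_1 = -7/5, a_2 = 6/7, so
  g(x) = 6*x^2/7 - 7*x/5 - 3/35.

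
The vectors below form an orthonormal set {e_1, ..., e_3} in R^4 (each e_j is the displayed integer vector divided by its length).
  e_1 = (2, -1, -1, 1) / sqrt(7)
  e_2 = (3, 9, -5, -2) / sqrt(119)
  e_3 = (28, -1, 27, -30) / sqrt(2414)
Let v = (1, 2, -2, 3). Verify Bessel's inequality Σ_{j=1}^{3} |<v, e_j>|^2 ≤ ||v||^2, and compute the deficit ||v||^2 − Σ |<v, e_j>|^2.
Σ |<v, e_j>|^2 = 1036/71; ||v||^2 = 18; deficit = 242/71

Write each e_j = u_j / sqrt(<u_j, u_j>) where u_j is the displayed integer vector. Then <v, e_j> = <v, u_j> / sqrt(<u_j, u_j>), so |<v, e_j>|^2 = <v, u_j>^2 / <u_j, u_j>.
Coefficients: <v, e_1> = 5/sqrt(7), <v, e_2> = 25/sqrt(119), <v, e_3> = -118/sqrt(2414).
Square and sum: Σ |<v, e_j>|^2 = 1036/71.
Compute ||v||^2 = v·v = 18.
Deficit = 18 − 1036/71 = 242/71 ≥ 0, confirming Bessel's inequality. (The deficit equals ||v − Σ <v,e_j> e_j||^2, the squared distance from v to span{e_j}.)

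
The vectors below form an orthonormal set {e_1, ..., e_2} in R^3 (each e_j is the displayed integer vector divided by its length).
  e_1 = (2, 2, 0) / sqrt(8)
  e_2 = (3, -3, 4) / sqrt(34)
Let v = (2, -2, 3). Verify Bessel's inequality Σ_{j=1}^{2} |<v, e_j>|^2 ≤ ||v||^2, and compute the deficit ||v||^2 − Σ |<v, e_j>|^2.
Σ |<v, e_j>|^2 = 288/17; ||v||^2 = 17; deficit = 1/17

Write each e_j = u_j / sqrt(<u_j, u_j>) where u_j is the displayed integer vector. Then <v, e_j> = <v, u_j> / sqrt(<u_j, u_j>), so |<v, e_j>|^2 = <v, u_j>^2 / <u_j, u_j>.
Coefficients: <v, e_1> = 0/sqrt(8), <v, e_2> = 24/sqrt(34).
Square and sum: Σ |<v, e_j>|^2 = 288/17.
Compute ||v||^2 = v·v = 17.
Deficit = 17 − 288/17 = 1/17 ≥ 0, confirming Bessel's inequality. (The deficit equals ||v − Σ <v,e_j> e_j||^2, the squared distance from v to span{e_j}.)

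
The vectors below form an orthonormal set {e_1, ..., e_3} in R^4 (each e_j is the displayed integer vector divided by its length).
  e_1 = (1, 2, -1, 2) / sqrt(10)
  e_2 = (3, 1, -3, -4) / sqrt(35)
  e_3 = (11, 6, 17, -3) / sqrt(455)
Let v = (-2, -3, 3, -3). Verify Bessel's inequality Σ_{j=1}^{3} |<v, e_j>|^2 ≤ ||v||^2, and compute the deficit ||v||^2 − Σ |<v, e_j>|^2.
Σ |<v, e_j>|^2 = 801/26; ||v||^2 = 31; deficit = 5/26

Write each e_j = u_j / sqrt(<u_j, u_j>) where u_j is the displayed integer vector. Then <v, e_j> = <v, u_j> / sqrt(<u_j, u_j>), so |<v, e_j>|^2 = <v, u_j>^2 / <u_j, u_j>.
Coefficients: <v, e_1> = -17/sqrt(10), <v, e_2> = -6/sqrt(35), <v, e_3> = 20/sqrt(455).
Square and sum: Σ |<v, e_j>|^2 = 801/26.
Compute ||v||^2 = v·v = 31.
Deficit = 31 − 801/26 = 5/26 ≥ 0, confirming Bessel's inequality. (The deficit equals ||v − Σ <v,e_j> e_j||^2, the squared distance from v to span{e_j}.)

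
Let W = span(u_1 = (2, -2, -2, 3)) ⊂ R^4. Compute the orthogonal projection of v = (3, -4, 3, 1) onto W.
proj_W(v) = (22/21, -22/21, -22/21, 11/7)

Set up U = [u_1 | ... | u_1] ∈ R^(4×1). The projector onto W = col(U) is P = U (U^T U)^(-1) U^T.
Compute U^T U =
  [21],
and U^T v = (11).
Solve U^T U · c = U^T v for the coefficients: c = (11/21). The projection is proj_W(v) = U c.
Check: (v - proj_W(v)) · u_1 = 0  (should be 0).
Result: proj_W(v) = (22/21, -22/21, -22/21, 11/7).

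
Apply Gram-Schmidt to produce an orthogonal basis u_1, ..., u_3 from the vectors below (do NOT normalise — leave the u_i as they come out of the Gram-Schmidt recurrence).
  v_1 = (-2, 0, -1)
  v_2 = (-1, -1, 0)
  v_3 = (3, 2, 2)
Orthogonal basis:
  u_1 = (-2, 0, -1)
  u_2 = (-1/5, -1, 2/5)
  u_3 = (-1/2, 1/2, 1)

Apply the Gram-Schmidt recurrence
  u_1 = v_1
  u_i = v_i − Σ_{j<i} ((v_i · u_j) / (u_j · u_j)) · u_j.

Step by step this gives:
  u_1 = (-2, 0, -1)
  u_2 = (-1/5, -1, 2/5)
  u_3 = (-1/2, 1/2, 1)

Orthogonality check:
  u_2 · u_1 = 0 (should be 0)
  u_3 · u_1 = 0 (should be 0)
  u_3 · u_2 = 0 (should be 0)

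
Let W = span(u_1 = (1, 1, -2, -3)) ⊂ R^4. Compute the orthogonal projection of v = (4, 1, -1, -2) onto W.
proj_W(v) = (13/15, 13/15, -26/15, -13/5)

Set up U = [u_1 | ... | u_1] ∈ R^(4×1). The projector onto W = col(U) is P = U (U^T U)^(-1) U^T.
Compute U^T U =
  [15],
and U^T v = (13).
Solve U^T U · c = U^T v for the coefficients: c = (13/15). The projection is proj_W(v) = U c.
Check: (v - proj_W(v)) · u_1 = 0  (should be 0).
Result: proj_W(v) = (13/15, 13/15, -26/15, -13/5).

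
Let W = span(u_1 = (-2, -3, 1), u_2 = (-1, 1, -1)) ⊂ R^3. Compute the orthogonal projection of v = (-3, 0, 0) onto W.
proj_W(v) = (-51/19, -9/19, -15/19)

Set up U = [u_1 | ... | u_2] ∈ R^(3×2). The projector onto W = col(U) is P = U (U^T U)^(-1) U^T.
Compute U^T U =
  [14, -2]
  [-2, 3],
and U^T v = (6, 3).
Solve U^T U · c = U^T v for the coefficients: c = (12/19, 27/19). The projection is proj_W(v) = U c.
Check: (v - proj_W(v)) · u_1 = 0  (should be 0).
Check: (v - proj_W(v)) · u_2 = 0  (should be 0).
Result: proj_W(v) = (-51/19, -9/19, -15/19).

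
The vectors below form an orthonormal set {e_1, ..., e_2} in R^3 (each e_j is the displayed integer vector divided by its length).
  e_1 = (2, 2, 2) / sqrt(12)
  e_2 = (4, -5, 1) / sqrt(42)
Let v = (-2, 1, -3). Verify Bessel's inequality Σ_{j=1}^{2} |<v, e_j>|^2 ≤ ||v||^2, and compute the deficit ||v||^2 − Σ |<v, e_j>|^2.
Σ |<v, e_j>|^2 = 80/7; ||v||^2 = 14; deficit = 18/7

Write each e_j = u_j / sqrt(<u_j, u_j>) where u_j is the displayed integer vector. Then <v, e_j> = <v, u_j> / sqrt(<u_j, u_j>), so |<v, e_j>|^2 = <v, u_j>^2 / <u_j, u_j>.
Coefficients: <v, e_1> = -8/sqrt(12), <v, e_2> = -16/sqrt(42).
Square and sum: Σ |<v, e_j>|^2 = 80/7.
Compute ||v||^2 = v·v = 14.
Deficit = 14 − 80/7 = 18/7 ≥ 0, confirming Bessel's inequality. (The deficit equals ||v − Σ <v,e_j> e_j||^2, the squared distance from v to span{e_j}.)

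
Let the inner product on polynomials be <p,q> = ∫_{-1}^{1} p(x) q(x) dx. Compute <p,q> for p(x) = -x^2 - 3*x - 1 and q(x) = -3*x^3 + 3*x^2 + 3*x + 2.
<p,q> = -164/15

Expand the product: p(x)·q(x) = 3*x^5 + 6*x^4 - 9*x^3 - 14*x^2 - 9*x - 2.
∫_{-1}^{1} of each monomial x^k gives [2/(k+1) if k even, 0 if k odd]. Integrating term-by-term (or equivalently evaluating the antiderivative F(x) = x^6/2 + 6*x^5/5 - 9*x^4/4 - 14*x^3/3 - 9*x^2/2 - 2*x at the endpoints):
  F(1) − F(−1) = -703/60 − (-47/60) = -164/15.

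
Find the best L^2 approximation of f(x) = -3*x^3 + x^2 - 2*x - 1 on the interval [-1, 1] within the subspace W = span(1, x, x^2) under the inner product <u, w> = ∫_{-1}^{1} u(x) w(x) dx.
g(x) = x^2 - 19*x/5 - 1

The best approximation g ∈ W is the orthogonal projection of f onto W. Writing g = a_0 + a_1 x + a_2 x^2, the coefficients solve the normal equations G · a = b where
  G_{ij} = <φ_i, φ_j> and b_i = <f, φ_i>, with φ_0 = 1, φ_1 = x, φ_2 = x^2.
G =
  [2, 0, 2/3]
  [0, 2/3, 0]
  [2/3, 0, 2/5],
b = (-4/3, -38/15, -4/15).
Solving gives a_0 = -1, a_1 = -19/5, a_2 = 1, so
  g(x) = x^2 - 19*x/5 - 1.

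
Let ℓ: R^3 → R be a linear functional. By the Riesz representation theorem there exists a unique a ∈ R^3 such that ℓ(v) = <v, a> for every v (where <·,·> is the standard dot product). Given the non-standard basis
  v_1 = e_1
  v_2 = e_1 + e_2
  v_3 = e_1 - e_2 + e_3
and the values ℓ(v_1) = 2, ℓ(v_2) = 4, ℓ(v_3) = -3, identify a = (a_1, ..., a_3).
a = (2, 2, -3)

Write a = (a_1, ..., a_3) in the standard basis. For each basis vector v_i, ℓ(v_i) = <v_i, a> is a linear equation in the a_j's. Collect the n equations into a matrix system V a = ℓ, where row i of V is v_i (expressed in the standard basis). Since V is invertible (lower-triangular with 1s on the diagonal, up to permutation), solve by back-substitution:
  V =
[[1, 0, 0],
 [1, 1, 0],
 [1, -1, 1]]
  V a = (2, 4, -3)
Solving gives a = (2, 2, -3).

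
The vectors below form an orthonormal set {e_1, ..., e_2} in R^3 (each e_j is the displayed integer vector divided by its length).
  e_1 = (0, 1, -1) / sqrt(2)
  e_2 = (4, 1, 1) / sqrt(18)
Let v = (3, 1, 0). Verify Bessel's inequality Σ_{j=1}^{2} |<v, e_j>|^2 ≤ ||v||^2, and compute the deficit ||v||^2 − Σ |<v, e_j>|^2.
Σ |<v, e_j>|^2 = 89/9; ||v||^2 = 10; deficit = 1/9

Write each e_j = u_j / sqrt(<u_j, u_j>) where u_j is the displayed integer vector. Then <v, e_j> = <v, u_j> / sqrt(<u_j, u_j>), so |<v, e_j>|^2 = <v, u_j>^2 / <u_j, u_j>.
Coefficients: <v, e_1> = 1/sqrt(2), <v, e_2> = 13/sqrt(18).
Square and sum: Σ |<v, e_j>|^2 = 89/9.
Compute ||v||^2 = v·v = 10.
Deficit = 10 − 89/9 = 1/9 ≥ 0, confirming Bessel's inequality. (The deficit equals ||v − Σ <v,e_j> e_j||^2, the squared distance from v to span{e_j}.)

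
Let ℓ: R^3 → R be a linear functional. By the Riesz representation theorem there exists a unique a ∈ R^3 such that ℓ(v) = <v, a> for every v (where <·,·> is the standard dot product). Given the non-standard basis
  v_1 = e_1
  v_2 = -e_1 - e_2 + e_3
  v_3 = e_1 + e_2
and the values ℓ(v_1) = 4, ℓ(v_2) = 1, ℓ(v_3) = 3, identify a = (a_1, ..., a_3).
a = (4, -1, 4)

Write a = (a_1, ..., a_3) in the standard basis. For each basis vector v_i, ℓ(v_i) = <v_i, a> is a linear equation in the a_j's. Collect the n equations into a matrix system V a = ℓ, where row i of V is v_i (expressed in the standard basis). Since V is invertible (lower-triangular with 1s on the diagonal, up to permutation), solve by back-substitution:
  V =
[[1, 0, 0],
 [-1, -1, 1],
 [1, 1, 0]]
  V a = (4, 1, 3)
Solving gives a = (4, -1, 4).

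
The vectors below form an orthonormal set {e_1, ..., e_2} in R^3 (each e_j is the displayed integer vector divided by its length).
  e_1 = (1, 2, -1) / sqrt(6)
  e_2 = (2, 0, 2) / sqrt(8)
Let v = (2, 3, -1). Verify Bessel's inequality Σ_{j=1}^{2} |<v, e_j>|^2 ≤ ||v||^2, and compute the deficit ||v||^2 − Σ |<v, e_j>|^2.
Σ |<v, e_j>|^2 = 14; ||v||^2 = 14; deficit = 0

Write each e_j = u_j / sqrt(<u_j, u_j>) where u_j is the displayed integer vector. Then <v, e_j> = <v, u_j> / sqrt(<u_j, u_j>), so |<v, e_j>|^2 = <v, u_j>^2 / <u_j, u_j>.
Coefficients: <v, e_1> = 9/sqrt(6), <v, e_2> = 2/sqrt(8).
Square and sum: Σ |<v, e_j>|^2 = 14.
Compute ||v||^2 = v·v = 14.
Deficit = 14 − 14 = 0 ≥ 0, confirming Bessel's inequality. (The deficit equals ||v − Σ <v,e_j> e_j||^2, the squared distance from v to span{e_j}.)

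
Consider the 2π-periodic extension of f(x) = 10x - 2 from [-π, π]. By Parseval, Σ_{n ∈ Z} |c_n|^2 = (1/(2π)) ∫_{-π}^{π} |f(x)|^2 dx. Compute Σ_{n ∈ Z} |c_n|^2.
Σ |c_n|^2 = 100π^2/3 + 4

Expand and integrate term by term over [-π, π]:
  ∫ (10x)^2 dx = 100·(2π^3/3); ∫ 2·10·(-2)·x dx = 0 (odd integrand); ∫ (-2)^2 dx = 4·2π.
So (1/(2π)) ∫_{-π}^{π} (10x - 2)^2 dx = 100π^2/3 + 4 = 100π^2/3 + 4.
Parseval ⇒ Σ |c_n|^2 = 100π^2/3 + 4.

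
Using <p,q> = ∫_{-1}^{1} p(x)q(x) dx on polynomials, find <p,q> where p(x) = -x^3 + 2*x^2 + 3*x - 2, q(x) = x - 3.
<p,q> = 48/5

Expand the product: p(x)·q(x) = -x^4 + 5*x^3 - 3*x^2 - 11*x + 6.
∫_{-1}^{1} of each monomial x^k gives [2/(k+1) if k even, 0 if k odd]. Integrating term-by-term (or equivalently evaluating the antiderivative F(x) = -x^5/5 + 5*x^4/4 - x^3 - 11*x^2/2 + 6*x at the endpoints):
  F(1) − F(−1) = 11/20 − (-181/20) = 48/5.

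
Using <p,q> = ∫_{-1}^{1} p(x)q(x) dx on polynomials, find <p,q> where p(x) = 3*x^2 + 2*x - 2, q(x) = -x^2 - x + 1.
<p,q> = -16/5

Expand the product: p(x)·q(x) = -3*x^4 - 5*x^3 + 3*x^2 + 4*x - 2.
∫_{-1}^{1} of each monomial x^k gives [2/(k+1) if k even, 0 if k odd]. Integrating term-by-term (or equivalently evaluating the antiderivative F(x) = -3*x^5/5 - 5*x^4/4 + x^3 + 2*x^2 - 2*x at the endpoints):
  F(1) − F(−1) = -17/20 − (47/20) = -16/5.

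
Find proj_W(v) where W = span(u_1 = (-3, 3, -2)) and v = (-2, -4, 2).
proj_W(v) = (15/11, -15/11, 10/11)

Set up U = [u_1 | ... | u_1] ∈ R^(3×1). The projector onto W = col(U) is P = U (U^T U)^(-1) U^T.
Compute U^T U =
  [22],
and U^T v = (-10).
Solve U^T U · c = U^T v for the coefficients: c = (-5/11). The projection is proj_W(v) = U c.
Check: (v - proj_W(v)) · u_1 = 0  (should be 0).
Result: proj_W(v) = (15/11, -15/11, 10/11).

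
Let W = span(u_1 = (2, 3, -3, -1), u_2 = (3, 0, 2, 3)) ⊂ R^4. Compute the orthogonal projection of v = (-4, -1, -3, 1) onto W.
proj_W(v) = (-1284/497, -333/497, -375/497, -951/497)

Set up U = [u_1 | ... | u_2] ∈ R^(4×2). The projector onto W = col(U) is P = U (U^T U)^(-1) U^T.
Compute U^T U =
  [23, -3]
  [-3, 22],
and U^T v = (-3, -15).
Solve U^T U · c = U^T v for the coefficients: c = (-111/497, -354/497). The projection is proj_W(v) = U c.
Check: (v - proj_W(v)) · u_1 = 0  (should be 0).
Check: (v - proj_W(v)) · u_2 = 0  (should be 0).
Result: proj_W(v) = (-1284/497, -333/497, -375/497, -951/497).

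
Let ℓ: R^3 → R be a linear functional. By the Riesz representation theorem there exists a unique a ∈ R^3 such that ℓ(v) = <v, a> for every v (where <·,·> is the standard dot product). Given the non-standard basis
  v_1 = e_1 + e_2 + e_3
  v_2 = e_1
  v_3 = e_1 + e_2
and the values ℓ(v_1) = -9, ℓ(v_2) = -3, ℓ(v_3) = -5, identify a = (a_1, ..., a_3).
a = (-3, -2, -4)

Write a = (a_1, ..., a_3) in the standard basis. For each basis vector v_i, ℓ(v_i) = <v_i, a> is a linear equation in the a_j's. Collect the n equations into a matrix system V a = ℓ, where row i of V is v_i (expressed in the standard basis). Since V is invertible (lower-triangular with 1s on the diagonal, up to permutation), solve by back-substitution:
  V =
[[1, 1, 1],
 [1, 0, 0],
 [1, 1, 0]]
  V a = (-9, -3, -5)
Solving gives a = (-3, -2, -4).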